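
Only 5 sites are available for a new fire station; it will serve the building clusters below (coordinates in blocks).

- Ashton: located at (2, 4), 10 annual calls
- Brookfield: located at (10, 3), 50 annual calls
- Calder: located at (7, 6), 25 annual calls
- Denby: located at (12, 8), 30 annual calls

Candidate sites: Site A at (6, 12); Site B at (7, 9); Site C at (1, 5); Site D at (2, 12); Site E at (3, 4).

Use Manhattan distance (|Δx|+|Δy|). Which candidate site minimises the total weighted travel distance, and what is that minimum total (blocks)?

Site B, total 805 blocks

Total weighted distance at each candidate:
  Site A (6, 12): total = 1245
  Site B (7, 9): total = 805
  Site C (1, 5): total = 1165
  Site D (2, 12): total = 1625
  Site E (3, 4): total = 950
Minimum is at Site B with total 805 blocks.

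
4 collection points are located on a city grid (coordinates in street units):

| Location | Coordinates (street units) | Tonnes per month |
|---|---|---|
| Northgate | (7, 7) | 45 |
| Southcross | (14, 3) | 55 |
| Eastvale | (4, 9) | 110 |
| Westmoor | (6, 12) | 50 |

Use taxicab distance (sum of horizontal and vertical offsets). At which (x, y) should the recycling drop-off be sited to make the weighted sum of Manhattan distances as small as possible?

Manhattan distance separates: Σwᵢ(|x−xᵢ|+|y−yᵢ|) = Σwᵢ|x−xᵢ| + Σwᵢ|y−yᵢ|, so x and y are optimised independently as 1-D weighted medians.
Total weight W = 260; half = 130.
x-coordinate, sorted with cumulative weight:
  x=4 (Eastvale, w=110) cum 110
  x=6 (Westmoor, w=50) cum 160  ← median
  x=7 (Northgate, w=45) cum 205
  x=14 (Southcross, w=55) cum 260
⇒ x* = 6
y-coordinate, sorted with cumulative weight:
  y=3 (Southcross, w=55) cum 55
  y=7 (Northgate, w=45) cum 100
  y=9 (Eastvale, w=110) cum 210  ← median
  y=12 (Westmoor, w=50) cum 260
⇒ y* = 9

(6, 9)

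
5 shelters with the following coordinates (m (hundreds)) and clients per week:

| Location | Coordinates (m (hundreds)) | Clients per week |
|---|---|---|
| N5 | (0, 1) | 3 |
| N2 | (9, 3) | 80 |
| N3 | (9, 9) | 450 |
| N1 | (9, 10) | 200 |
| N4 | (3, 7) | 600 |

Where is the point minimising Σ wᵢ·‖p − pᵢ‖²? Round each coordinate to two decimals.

The minimiser of Σwᵢ‖p−pᵢ‖² is the weighted centroid p* = (Σwᵢpᵢ)/(Σwᵢ).
Σwᵢ = 1333.
Σwᵢxᵢ = 3·0 + 80·9 + 450·9 + 200·9 + 600·3 = 8370.
Σwᵢyᵢ = 3·1 + 80·3 + 450·9 + 200·10 + 600·7 = 10493.
x* = 8370/1333 = 6.28, y* = 10493/1333 = 7.87.

(6.28, 7.87)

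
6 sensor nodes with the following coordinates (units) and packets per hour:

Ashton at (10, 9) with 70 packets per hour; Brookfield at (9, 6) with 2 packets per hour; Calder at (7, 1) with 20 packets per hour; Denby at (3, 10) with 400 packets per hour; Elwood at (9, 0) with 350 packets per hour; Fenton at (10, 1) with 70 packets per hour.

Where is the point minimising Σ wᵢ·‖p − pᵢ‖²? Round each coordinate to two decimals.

The minimiser of Σwᵢ‖p−pᵢ‖² is the weighted centroid p* = (Σwᵢpᵢ)/(Σwᵢ).
Σwᵢ = 912.
Σwᵢxᵢ = 70·10 + 2·9 + 20·7 + 400·3 + 350·9 + 70·10 = 5908.
Σwᵢyᵢ = 70·9 + 2·6 + 20·1 + 400·10 + 350·0 + 70·1 = 4732.
x* = 5908/912 = 6.48, y* = 4732/912 = 5.19.

(6.48, 5.19)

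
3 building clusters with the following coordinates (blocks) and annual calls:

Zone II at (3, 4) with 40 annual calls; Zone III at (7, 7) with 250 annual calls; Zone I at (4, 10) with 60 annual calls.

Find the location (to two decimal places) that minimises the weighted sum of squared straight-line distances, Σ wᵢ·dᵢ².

The minimiser of Σwᵢ‖p−pᵢ‖² is the weighted centroid p* = (Σwᵢpᵢ)/(Σwᵢ).
Σwᵢ = 350.
Σwᵢxᵢ = 40·3 + 250·7 + 60·4 = 2110.
Σwᵢyᵢ = 40·4 + 250·7 + 60·10 = 2510.
x* = 2110/350 = 6.03, y* = 2510/350 = 7.17.

(6.03, 7.17)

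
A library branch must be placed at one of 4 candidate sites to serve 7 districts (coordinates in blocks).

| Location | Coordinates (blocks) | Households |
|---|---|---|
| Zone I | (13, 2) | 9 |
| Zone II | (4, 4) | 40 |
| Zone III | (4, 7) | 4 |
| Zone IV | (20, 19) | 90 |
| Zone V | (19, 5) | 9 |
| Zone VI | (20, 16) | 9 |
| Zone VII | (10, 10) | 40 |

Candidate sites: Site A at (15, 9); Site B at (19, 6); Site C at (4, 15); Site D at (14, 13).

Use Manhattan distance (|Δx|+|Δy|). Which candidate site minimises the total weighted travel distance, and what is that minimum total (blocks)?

Total weighted distance at each candidate:
  Site A (15, 9): total = 2543
  Site B (19, 6): total = 2722
  Site C (4, 15): total = 3288
  Site D (14, 13): total = 2490
Minimum is at Site D with total 2490 blocks.

Site D, total 2490 blocks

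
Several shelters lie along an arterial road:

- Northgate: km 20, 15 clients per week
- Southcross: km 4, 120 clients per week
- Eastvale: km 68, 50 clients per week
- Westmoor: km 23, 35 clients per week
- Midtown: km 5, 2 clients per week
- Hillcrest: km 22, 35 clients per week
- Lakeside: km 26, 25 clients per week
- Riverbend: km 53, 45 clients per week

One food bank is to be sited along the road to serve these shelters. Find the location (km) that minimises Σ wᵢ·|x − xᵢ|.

x = 22

For a sum of weighted absolute distances on a line, the optimum is the weighted median (not the mean). Total weight W = 327; half-weight = 163.5.
Sort by position and accumulate weight:
  km 4 (Southcross, w=120) → cum 120
  km 5 (Midtown, w=2) → cum 122
  km 20 (Northgate, w=15) → cum 137
  km 22 (Hillcrest, w=35) → cum 172  ≥ 163.5 → median here
  km 23 (Westmoor, w=35) → cum 207
  km 26 (Lakeside, w=25) → cum 232
  km 53 (Riverbend, w=45) → cum 277
  km 68 (Eastvale, w=50) → cum 327
Optimal location: km 22.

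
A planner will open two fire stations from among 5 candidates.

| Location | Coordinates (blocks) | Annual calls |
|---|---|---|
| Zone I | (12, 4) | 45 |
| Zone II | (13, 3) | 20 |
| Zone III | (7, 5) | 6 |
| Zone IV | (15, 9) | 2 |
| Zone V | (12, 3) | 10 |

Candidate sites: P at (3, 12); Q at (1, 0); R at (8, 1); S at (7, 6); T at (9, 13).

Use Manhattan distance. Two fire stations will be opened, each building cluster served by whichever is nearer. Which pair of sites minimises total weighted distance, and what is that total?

{R, S}, total 543

Evaluate every pair (each demand assigned to the nearer of the two):
  {R, S}: total = 543
  {R, T}: total = 565
  {P, R}: total = 575
  {Q, R}: total = 575
  {S, T}: total = 601
  {P, S}: total = 603
  {Q, S}: total = 603
  {P, T}: total = 1030
  {Q, T}: total = 1030
  {P, Q}: total = 1211
Best pair: {R, S} with total 543.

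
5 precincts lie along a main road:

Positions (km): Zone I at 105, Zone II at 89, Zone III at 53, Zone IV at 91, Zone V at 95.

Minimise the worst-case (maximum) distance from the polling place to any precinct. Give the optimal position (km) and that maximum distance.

The 1-center on a line is the midpoint of the two extreme points: leftmost at 53, rightmost at 105.
Optimal location = (53 + 105)/2 = 79; maximum distance = (105 − 53)/2 = 26.

location 79, max distance 26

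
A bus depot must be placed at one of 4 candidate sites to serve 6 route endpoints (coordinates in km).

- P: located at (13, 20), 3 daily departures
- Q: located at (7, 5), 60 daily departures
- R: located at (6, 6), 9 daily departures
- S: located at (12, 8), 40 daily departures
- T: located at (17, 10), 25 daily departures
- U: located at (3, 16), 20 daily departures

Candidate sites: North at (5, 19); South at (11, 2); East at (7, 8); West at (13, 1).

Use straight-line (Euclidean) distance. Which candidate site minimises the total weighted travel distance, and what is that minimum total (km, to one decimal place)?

East, total 874.2 km

Total weighted distance at each candidate:
  North (5, 19): total = 1958.7
  South (11, 2): total = 1227.8
  East (7, 8): total = 874.2
  West (13, 1): total = 1456.7
Minimum is at East with total 874.2 km.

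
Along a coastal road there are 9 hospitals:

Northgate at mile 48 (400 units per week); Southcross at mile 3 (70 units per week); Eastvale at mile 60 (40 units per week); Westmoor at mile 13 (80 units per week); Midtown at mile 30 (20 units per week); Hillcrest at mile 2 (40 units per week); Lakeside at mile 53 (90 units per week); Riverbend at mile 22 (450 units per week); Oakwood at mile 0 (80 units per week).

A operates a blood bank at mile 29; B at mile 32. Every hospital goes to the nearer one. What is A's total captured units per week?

740

The indifferent point is the midpoint (29+32)/2 = 30.5; hospitals left of it (closer to A at 29) go to A, those right go to B.
  Oakwood at 0 (w=80) → A
  Hillcrest at 2 (w=40) → A
  Southcross at 3 (w=70) → A
  Westmoor at 13 (w=80) → A
  Riverbend at 22 (w=450) → A
  Midtown at 30 (w=20) → A
  Northgate at 48 (w=400) → B
  Lakeside at 53 (w=90) → B
  Eastvale at 60 (w=40) → B
A captures 740; B captures 530.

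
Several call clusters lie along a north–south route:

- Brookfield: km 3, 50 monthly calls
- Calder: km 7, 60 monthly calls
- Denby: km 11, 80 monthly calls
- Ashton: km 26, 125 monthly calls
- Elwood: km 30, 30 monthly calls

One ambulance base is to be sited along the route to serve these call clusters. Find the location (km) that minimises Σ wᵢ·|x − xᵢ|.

For a sum of weighted absolute distances on a line, the optimum is the weighted median (not the mean). Total weight W = 345; half-weight = 172.5.
Sort by position and accumulate weight:
  km 3 (Brookfield, w=50) → cum 50
  km 7 (Calder, w=60) → cum 110
  km 11 (Denby, w=80) → cum 190  ≥ 172.5 → median here
  km 26 (Ashton, w=125) → cum 315
  km 30 (Elwood, w=30) → cum 345
Optimal location: km 11.

x = 11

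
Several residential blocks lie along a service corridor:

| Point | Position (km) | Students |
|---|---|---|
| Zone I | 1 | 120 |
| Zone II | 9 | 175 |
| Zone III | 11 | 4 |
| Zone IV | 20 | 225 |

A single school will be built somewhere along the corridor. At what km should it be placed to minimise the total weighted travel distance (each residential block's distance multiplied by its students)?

For a sum of weighted absolute distances on a line, the optimum is the weighted median (not the mean). Total weight W = 524; half-weight = 262.
Sort by position and accumulate weight:
  km 1 (Zone I, w=120) → cum 120
  km 9 (Zone II, w=175) → cum 295  ≥ 262 → median here
  km 11 (Zone III, w=4) → cum 299
  km 20 (Zone IV, w=225) → cum 524
Optimal location: km 9.

x = 9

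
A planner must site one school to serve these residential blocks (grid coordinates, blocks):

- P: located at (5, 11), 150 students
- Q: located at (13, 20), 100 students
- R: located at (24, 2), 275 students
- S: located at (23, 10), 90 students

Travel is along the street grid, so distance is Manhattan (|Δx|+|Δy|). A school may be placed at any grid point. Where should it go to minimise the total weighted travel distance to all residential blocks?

(23, 10)

Manhattan distance separates: Σwᵢ(|x−xᵢ|+|y−yᵢ|) = Σwᵢ|x−xᵢ| + Σwᵢ|y−yᵢ|, so x and y are optimised independently as 1-D weighted medians.
Total weight W = 615; half = 307.5.
x-coordinate, sorted with cumulative weight:
  x=5 (P, w=150) cum 150
  x=13 (Q, w=100) cum 250
  x=23 (S, w=90) cum 340  ← median
  x=24 (R, w=275) cum 615
⇒ x* = 23
y-coordinate, sorted with cumulative weight:
  y=2 (R, w=275) cum 275
  y=10 (S, w=90) cum 365  ← median
  y=11 (P, w=150) cum 515
  y=20 (Q, w=100) cum 615
⇒ y* = 10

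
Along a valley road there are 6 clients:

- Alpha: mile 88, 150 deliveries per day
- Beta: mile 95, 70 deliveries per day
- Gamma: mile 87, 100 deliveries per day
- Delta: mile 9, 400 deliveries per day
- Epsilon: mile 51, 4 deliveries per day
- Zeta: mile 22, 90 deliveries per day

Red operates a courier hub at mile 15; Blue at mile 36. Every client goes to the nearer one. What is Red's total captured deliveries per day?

The indifferent point is the midpoint (15+36)/2 = 25.5; clients left of it (closer to Red at 15) go to Red, those right go to Blue.
  Delta at 9 (w=400) → Red
  Zeta at 22 (w=90) → Red
  Epsilon at 51 (w=4) → Blue
  Gamma at 87 (w=100) → Blue
  Alpha at 88 (w=150) → Blue
  Beta at 95 (w=70) → Blue
Red captures 490; Blue captures 324.

490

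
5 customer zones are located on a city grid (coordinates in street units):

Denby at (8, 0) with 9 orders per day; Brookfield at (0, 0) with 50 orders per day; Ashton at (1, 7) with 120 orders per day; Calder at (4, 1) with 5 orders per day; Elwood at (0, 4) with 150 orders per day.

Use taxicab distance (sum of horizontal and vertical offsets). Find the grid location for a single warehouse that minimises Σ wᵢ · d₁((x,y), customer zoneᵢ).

(0, 4)

Manhattan distance separates: Σwᵢ(|x−xᵢ|+|y−yᵢ|) = Σwᵢ|x−xᵢ| + Σwᵢ|y−yᵢ|, so x and y are optimised independently as 1-D weighted medians.
Total weight W = 334; half = 167.
x-coordinate, sorted with cumulative weight:
  x=0 (Brookfield, w=50) cum 50
  x=0 (Elwood, w=150) cum 200  ← median
  x=1 (Ashton, w=120) cum 320
  x=4 (Calder, w=5) cum 325
  x=8 (Denby, w=9) cum 334
⇒ x* = 0
y-coordinate, sorted with cumulative weight:
  y=0 (Denby, w=9) cum 9
  y=0 (Brookfield, w=50) cum 59
  y=1 (Calder, w=5) cum 64
  y=4 (Elwood, w=150) cum 214  ← median
  y=7 (Ashton, w=120) cum 334
⇒ y* = 4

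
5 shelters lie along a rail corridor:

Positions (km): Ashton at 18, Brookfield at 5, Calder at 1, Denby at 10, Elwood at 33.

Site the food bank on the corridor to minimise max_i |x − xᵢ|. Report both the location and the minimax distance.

location 17, max distance 16

The 1-center on a line is the midpoint of the two extreme points: leftmost at 1, rightmost at 33.
Optimal location = (1 + 33)/2 = 17; maximum distance = (33 − 1)/2 = 16.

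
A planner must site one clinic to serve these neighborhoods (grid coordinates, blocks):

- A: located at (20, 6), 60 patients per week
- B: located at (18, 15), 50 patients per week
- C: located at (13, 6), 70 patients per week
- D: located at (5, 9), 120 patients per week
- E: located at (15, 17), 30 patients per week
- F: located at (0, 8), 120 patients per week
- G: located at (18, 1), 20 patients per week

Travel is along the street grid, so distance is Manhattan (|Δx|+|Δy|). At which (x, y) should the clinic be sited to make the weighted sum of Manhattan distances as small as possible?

(5, 8)

Manhattan distance separates: Σwᵢ(|x−xᵢ|+|y−yᵢ|) = Σwᵢ|x−xᵢ| + Σwᵢ|y−yᵢ|, so x and y are optimised independently as 1-D weighted medians.
Total weight W = 470; half = 235.
x-coordinate, sorted with cumulative weight:
  x=0 (F, w=120) cum 120
  x=5 (D, w=120) cum 240  ← median
  x=13 (C, w=70) cum 310
  x=15 (E, w=30) cum 340
  x=18 (B, w=50) cum 390
  x=18 (G, w=20) cum 410
  x=20 (A, w=60) cum 470
⇒ x* = 5
y-coordinate, sorted with cumulative weight:
  y=1 (G, w=20) cum 20
  y=6 (A, w=60) cum 80
  y=6 (C, w=70) cum 150
  y=8 (F, w=120) cum 270  ← median
  y=9 (D, w=120) cum 390
  y=15 (B, w=50) cum 440
  y=17 (E, w=30) cum 470
⇒ y* = 8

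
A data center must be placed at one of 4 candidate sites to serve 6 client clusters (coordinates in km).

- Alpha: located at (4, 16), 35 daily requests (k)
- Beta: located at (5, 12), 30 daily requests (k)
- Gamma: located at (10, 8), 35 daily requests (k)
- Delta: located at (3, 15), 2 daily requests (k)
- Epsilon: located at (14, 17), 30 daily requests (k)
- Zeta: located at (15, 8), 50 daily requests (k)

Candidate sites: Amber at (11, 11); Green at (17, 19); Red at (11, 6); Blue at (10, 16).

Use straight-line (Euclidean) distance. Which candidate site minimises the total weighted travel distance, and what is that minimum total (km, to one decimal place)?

Amber, total 1063.4 km

Total weighted distance at each candidate:
  Amber (11, 11): total = 1063.4
  Green (17, 19): total = 2036.4
  Red (11, 6): total = 1349.8
  Blue (10, 16): total = 1291.6
Minimum is at Amber with total 1063.4 km.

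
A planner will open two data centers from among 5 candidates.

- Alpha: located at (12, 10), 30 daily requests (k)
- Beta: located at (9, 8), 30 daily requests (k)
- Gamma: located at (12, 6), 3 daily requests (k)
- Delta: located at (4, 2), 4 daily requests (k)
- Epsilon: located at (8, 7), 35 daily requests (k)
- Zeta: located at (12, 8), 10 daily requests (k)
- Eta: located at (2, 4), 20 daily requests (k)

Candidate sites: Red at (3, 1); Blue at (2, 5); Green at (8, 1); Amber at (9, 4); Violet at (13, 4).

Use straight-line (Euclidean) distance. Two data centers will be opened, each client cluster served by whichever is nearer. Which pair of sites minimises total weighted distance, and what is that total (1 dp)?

{Blue, Amber}, total 527.2

Evaluate every pair (each demand assigned to the nearer of the two):
  {Blue, Amber}: total = 527.2
  {Red, Amber}: total = 561.6
  {Amber, Violet}: total = 622.6
  {Blue, Violet}: total = 638.6
  {Green, Amber}: total = 643.4
  {Red, Violet}: total = 673.1
  {Green, Violet}: total = 754.9
  {Blue, Green}: total = 851.9
  {Red, Green}: total = 886.3
  {Red, Blue}: total = 945.5
Best pair: {Blue, Amber} with total 527.2.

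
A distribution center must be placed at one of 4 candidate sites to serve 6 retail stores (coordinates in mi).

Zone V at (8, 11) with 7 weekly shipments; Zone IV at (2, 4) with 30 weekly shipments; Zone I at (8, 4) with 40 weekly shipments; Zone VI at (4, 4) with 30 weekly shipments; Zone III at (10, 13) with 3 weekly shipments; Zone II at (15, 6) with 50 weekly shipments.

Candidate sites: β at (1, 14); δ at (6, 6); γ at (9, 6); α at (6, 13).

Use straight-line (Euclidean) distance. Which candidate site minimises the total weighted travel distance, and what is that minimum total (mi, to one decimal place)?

Total weighted distance at each candidate:
  β (1, 14): total = 1989.7
  δ (6, 6): total = 844.0
  γ (9, 6): total = 826.3
  α (6, 13): total = 1542.7
Minimum is at γ with total 826.3 mi.

γ, total 826.3 mi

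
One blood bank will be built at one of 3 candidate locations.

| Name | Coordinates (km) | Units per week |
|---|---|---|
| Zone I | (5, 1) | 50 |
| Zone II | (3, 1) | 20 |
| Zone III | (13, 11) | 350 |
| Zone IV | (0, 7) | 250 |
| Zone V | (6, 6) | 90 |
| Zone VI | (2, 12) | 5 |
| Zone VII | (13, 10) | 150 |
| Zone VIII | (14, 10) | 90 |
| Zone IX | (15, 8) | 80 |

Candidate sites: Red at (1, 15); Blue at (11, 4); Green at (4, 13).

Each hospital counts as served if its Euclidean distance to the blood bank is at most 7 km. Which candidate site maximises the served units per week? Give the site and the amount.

Blue, covering 460

Coverage radius r = 7 km; a point is covered iff (Δx)²+(Δy)² ≤ 7² = 49.
  Red (1, 15): covers {Zone VI} → 5
  Blue (11, 4): covers {Zone I, Zone V, Zone VII, Zone VIII, Zone IX} → 460
  Green (4, 13): covers {Zone VI} → 5
Maximum coverage at Blue: 460 units per week.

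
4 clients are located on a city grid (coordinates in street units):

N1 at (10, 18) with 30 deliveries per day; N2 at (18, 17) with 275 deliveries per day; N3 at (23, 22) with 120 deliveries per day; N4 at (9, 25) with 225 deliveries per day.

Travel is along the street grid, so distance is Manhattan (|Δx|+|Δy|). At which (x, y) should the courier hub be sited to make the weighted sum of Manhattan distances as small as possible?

(18, 22)

Manhattan distance separates: Σwᵢ(|x−xᵢ|+|y−yᵢ|) = Σwᵢ|x−xᵢ| + Σwᵢ|y−yᵢ|, so x and y are optimised independently as 1-D weighted medians.
Total weight W = 650; half = 325.
x-coordinate, sorted with cumulative weight:
  x=9 (N4, w=225) cum 225
  x=10 (N1, w=30) cum 255
  x=18 (N2, w=275) cum 530  ← median
  x=23 (N3, w=120) cum 650
⇒ x* = 18
y-coordinate, sorted with cumulative weight:
  y=17 (N2, w=275) cum 275
  y=18 (N1, w=30) cum 305
  y=22 (N3, w=120) cum 425  ← median
  y=25 (N4, w=225) cum 650
⇒ y* = 22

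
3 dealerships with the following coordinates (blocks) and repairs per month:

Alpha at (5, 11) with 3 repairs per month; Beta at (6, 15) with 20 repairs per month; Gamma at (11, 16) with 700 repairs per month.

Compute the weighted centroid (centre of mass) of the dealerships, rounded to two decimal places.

(10.84, 15.95)

The minimiser of Σwᵢ‖p−pᵢ‖² is the weighted centroid p* = (Σwᵢpᵢ)/(Σwᵢ).
Σwᵢ = 723.
Σwᵢxᵢ = 3·5 + 20·6 + 700·11 = 7835.
Σwᵢyᵢ = 3·11 + 20·15 + 700·16 = 11533.
x* = 7835/723 = 10.84, y* = 11533/723 = 15.95.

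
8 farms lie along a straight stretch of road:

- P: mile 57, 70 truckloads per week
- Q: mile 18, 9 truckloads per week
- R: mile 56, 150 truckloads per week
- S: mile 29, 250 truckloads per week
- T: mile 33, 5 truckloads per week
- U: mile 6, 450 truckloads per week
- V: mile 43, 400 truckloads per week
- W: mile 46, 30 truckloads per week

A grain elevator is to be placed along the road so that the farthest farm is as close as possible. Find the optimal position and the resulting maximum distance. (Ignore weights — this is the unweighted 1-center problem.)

location 31.5, max distance 25.5

The 1-center on a line is the midpoint of the two extreme points: leftmost at 6, rightmost at 57.
Optimal location = (6 + 57)/2 = 31.5; maximum distance = (57 − 6)/2 = 25.5.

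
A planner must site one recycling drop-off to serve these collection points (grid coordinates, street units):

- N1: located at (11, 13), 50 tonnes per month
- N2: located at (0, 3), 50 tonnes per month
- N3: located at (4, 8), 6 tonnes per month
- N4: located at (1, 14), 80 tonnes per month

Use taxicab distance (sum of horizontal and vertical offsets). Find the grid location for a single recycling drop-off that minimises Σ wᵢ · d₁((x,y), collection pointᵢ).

(1, 13)

Manhattan distance separates: Σwᵢ(|x−xᵢ|+|y−yᵢ|) = Σwᵢ|x−xᵢ| + Σwᵢ|y−yᵢ|, so x and y are optimised independently as 1-D weighted medians.
Total weight W = 186; half = 93.
x-coordinate, sorted with cumulative weight:
  x=0 (N2, w=50) cum 50
  x=1 (N4, w=80) cum 130  ← median
  x=4 (N3, w=6) cum 136
  x=11 (N1, w=50) cum 186
⇒ x* = 1
y-coordinate, sorted with cumulative weight:
  y=3 (N2, w=50) cum 50
  y=8 (N3, w=6) cum 56
  y=13 (N1, w=50) cum 106  ← median
  y=14 (N4, w=80) cum 186
⇒ y* = 13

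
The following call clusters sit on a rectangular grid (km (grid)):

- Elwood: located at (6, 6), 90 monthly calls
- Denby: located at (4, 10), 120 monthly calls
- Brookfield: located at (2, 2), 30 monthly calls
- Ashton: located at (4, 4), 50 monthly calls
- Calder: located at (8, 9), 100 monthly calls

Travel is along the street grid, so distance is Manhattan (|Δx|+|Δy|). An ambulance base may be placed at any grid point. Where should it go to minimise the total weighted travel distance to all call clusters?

Manhattan distance separates: Σwᵢ(|x−xᵢ|+|y−yᵢ|) = Σwᵢ|x−xᵢ| + Σwᵢ|y−yᵢ|, so x and y are optimised independently as 1-D weighted medians.
Total weight W = 390; half = 195.
x-coordinate, sorted with cumulative weight:
  x=2 (Brookfield, w=30) cum 30
  x=4 (Denby, w=120) cum 150
  x=4 (Ashton, w=50) cum 200  ← median
  x=6 (Elwood, w=90) cum 290
  x=8 (Calder, w=100) cum 390
⇒ x* = 4
y-coordinate, sorted with cumulative weight:
  y=2 (Brookfield, w=30) cum 30
  y=4 (Ashton, w=50) cum 80
  y=6 (Elwood, w=90) cum 170
  y=9 (Calder, w=100) cum 270  ← median
  y=10 (Denby, w=120) cum 390
⇒ y* = 9

(4, 9)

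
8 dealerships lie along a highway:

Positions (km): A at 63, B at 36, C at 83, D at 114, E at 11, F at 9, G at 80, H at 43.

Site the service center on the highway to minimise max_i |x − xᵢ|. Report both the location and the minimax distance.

The 1-center on a line is the midpoint of the two extreme points: leftmost at 9, rightmost at 114.
Optimal location = (9 + 114)/2 = 61.5; maximum distance = (114 − 9)/2 = 52.5.

location 61.5, max distance 52.5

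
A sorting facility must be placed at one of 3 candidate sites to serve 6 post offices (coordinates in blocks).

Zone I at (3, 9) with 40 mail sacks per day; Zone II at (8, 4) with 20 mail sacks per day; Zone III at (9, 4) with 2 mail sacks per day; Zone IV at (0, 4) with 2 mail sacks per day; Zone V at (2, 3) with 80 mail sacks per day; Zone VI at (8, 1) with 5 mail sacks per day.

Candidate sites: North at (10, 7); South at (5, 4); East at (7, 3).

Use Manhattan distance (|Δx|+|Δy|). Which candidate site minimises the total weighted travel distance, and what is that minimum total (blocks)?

South, total 708 blocks

Total weighted distance at each candidate:
  North (10, 7): total = 1494
  South (5, 4): total = 708
  East (7, 3): total = 877
Minimum is at South with total 708 blocks.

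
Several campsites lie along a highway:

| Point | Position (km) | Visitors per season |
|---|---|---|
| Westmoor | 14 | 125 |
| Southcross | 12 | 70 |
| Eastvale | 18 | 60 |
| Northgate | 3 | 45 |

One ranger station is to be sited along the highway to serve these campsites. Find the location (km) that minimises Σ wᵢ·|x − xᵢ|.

For a sum of weighted absolute distances on a line, the optimum is the weighted median (not the mean). Total weight W = 300; half-weight = 150.
Sort by position and accumulate weight:
  km 3 (Northgate, w=45) → cum 45
  km 12 (Southcross, w=70) → cum 115
  km 14 (Westmoor, w=125) → cum 240  ≥ 150 → median here
  km 18 (Eastvale, w=60) → cum 300
Optimal location: km 14.

x = 14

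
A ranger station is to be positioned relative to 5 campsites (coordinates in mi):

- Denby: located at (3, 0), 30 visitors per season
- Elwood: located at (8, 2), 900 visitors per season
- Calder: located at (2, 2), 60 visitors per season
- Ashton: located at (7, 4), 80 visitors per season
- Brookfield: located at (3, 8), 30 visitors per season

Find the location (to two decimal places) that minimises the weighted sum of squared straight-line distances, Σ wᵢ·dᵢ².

(7.33, 2.25)

The minimiser of Σwᵢ‖p−pᵢ‖² is the weighted centroid p* = (Σwᵢpᵢ)/(Σwᵢ).
Σwᵢ = 1100.
Σwᵢxᵢ = 30·3 + 900·8 + 60·2 + 80·7 + 30·3 = 8060.
Σwᵢyᵢ = 30·0 + 900·2 + 60·2 + 80·4 + 30·8 = 2480.
x* = 8060/1100 = 7.33, y* = 2480/1100 = 2.25.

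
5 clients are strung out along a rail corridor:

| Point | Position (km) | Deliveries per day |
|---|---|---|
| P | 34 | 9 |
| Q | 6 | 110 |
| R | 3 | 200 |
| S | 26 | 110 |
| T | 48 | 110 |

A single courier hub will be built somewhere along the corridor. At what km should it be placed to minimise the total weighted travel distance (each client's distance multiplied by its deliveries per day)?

For a sum of weighted absolute distances on a line, the optimum is the weighted median (not the mean). Total weight W = 539; half-weight = 269.5.
Sort by position and accumulate weight:
  km 3 (R, w=200) → cum 200
  km 6 (Q, w=110) → cum 310  ≥ 269.5 → median here
  km 26 (S, w=110) → cum 420
  km 34 (P, w=9) → cum 429
  km 48 (T, w=110) → cum 539
Optimal location: km 6.

x = 6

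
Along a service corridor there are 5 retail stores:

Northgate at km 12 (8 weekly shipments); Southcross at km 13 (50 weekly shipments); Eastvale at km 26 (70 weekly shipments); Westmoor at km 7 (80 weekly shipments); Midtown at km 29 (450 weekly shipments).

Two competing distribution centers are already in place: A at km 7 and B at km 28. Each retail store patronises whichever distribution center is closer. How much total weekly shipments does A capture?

138

The indifferent point is the midpoint (7+28)/2 = 17.5; retail stores left of it (closer to A at 7) go to A, those right go to B.
  Westmoor at 7 (w=80) → A
  Northgate at 12 (w=8) → A
  Southcross at 13 (w=50) → A
  Eastvale at 26 (w=70) → B
  Midtown at 29 (w=450) → B
A captures 138; B captures 520.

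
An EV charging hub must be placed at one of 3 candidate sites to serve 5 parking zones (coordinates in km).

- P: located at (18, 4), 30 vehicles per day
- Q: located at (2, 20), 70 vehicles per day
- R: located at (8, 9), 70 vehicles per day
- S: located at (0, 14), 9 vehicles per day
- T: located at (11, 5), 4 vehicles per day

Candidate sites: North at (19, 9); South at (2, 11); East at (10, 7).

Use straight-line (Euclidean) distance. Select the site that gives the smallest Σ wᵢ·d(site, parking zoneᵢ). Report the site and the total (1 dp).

East, total 1641.6 km

Total weighted distance at each candidate:
  North (19, 9): total = 2553.0
  South (2, 11): total = 1672.4
  East (10, 7): total = 1641.6
Minimum is at East with total 1641.6 km.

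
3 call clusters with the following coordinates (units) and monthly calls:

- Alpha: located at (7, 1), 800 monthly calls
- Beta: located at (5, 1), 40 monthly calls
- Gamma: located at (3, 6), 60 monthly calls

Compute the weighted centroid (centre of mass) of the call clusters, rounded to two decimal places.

The minimiser of Σwᵢ‖p−pᵢ‖² is the weighted centroid p* = (Σwᵢpᵢ)/(Σwᵢ).
Σwᵢ = 900.
Σwᵢxᵢ = 800·7 + 40·5 + 60·3 = 5980.
Σwᵢyᵢ = 800·1 + 40·1 + 60·6 = 1200.
x* = 5980/900 = 6.64, y* = 1200/900 = 1.33.

(6.64, 1.33)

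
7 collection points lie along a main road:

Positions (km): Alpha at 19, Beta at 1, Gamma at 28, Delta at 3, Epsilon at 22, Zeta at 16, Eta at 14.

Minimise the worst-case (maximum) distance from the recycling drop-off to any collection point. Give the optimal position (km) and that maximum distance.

location 14.5, max distance 13.5

The 1-center on a line is the midpoint of the two extreme points: leftmost at 1, rightmost at 28.
Optimal location = (1 + 28)/2 = 14.5; maximum distance = (28 − 1)/2 = 13.5.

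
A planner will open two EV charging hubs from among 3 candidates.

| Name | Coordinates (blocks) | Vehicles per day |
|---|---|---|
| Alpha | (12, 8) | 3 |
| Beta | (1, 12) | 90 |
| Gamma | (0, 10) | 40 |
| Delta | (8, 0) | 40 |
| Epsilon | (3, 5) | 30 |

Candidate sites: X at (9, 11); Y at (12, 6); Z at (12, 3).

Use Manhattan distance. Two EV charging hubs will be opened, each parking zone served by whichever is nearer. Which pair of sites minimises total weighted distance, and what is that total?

Evaluate every pair (each demand assigned to the nearer of the two):
  {X, Z}: total = 1835
  {X, Y}: total = 1916
  {Y, Z}: total = 2756
Best pair: {X, Z} with total 1835.

{X, Z}, total 1835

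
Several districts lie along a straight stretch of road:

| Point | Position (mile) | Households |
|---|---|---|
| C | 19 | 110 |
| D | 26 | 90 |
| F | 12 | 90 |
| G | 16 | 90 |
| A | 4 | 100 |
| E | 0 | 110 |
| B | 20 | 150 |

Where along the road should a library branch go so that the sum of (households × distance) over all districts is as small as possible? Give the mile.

For a sum of weighted absolute distances on a line, the optimum is the weighted median (not the mean). Total weight W = 740; half-weight = 370.
Sort by position and accumulate weight:
  mile 0 (E, w=110) → cum 110
  mile 4 (A, w=100) → cum 210
  mile 12 (F, w=90) → cum 300
  mile 16 (G, w=90) → cum 390  ≥ 370 → median here
  mile 19 (C, w=110) → cum 500
  mile 20 (B, w=150) → cum 650
  mile 26 (D, w=90) → cum 740
Optimal location: mile 16.

x = 16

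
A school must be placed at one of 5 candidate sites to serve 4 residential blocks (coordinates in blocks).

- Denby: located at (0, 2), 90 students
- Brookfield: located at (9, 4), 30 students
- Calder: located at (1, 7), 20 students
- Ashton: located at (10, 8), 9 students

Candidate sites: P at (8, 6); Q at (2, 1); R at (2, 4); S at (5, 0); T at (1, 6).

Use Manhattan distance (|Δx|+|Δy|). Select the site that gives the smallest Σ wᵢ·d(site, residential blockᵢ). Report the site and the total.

Total weighted distance at each candidate:
  P (8, 6): total = 1366
  Q (2, 1): total = 845
  R (2, 4): total = 758
  S (5, 0): total = 1207
  T (1, 6): total = 869
Minimum is at R with total 758 blocks.

R, total 758 blocks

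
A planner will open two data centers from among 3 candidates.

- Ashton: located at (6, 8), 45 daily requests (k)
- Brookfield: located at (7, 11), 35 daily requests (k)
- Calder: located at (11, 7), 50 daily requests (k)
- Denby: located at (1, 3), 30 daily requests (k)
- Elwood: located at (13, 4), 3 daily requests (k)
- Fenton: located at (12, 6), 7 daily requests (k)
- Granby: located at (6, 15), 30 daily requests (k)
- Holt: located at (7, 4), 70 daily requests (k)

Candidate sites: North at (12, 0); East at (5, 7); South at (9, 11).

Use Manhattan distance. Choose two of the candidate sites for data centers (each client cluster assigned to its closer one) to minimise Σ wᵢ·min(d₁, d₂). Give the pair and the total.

Evaluate every pair (each demand assigned to the nearer of the two):
  {East, South}: total = 1349
  {North, East}: total = 1517
  {North, South}: total = 1957
Best pair: {East, South} with total 1349.

{East, South}, total 1349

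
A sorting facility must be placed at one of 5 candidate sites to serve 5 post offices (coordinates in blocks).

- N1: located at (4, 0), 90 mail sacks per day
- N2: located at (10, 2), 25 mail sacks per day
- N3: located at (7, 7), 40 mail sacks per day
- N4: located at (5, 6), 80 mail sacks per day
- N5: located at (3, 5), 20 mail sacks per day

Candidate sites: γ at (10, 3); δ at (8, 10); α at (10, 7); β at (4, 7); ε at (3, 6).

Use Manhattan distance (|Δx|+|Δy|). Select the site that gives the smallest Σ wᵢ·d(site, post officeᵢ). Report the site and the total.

β, total 1245 blocks

Total weighted distance at each candidate:
  γ (10, 3): total = 1935
  δ (8, 10): total = 2430
  α (10, 7): total = 2075
  β (4, 7): total = 1245
  ε (3, 6): total = 1285
Minimum is at β with total 1245 blocks.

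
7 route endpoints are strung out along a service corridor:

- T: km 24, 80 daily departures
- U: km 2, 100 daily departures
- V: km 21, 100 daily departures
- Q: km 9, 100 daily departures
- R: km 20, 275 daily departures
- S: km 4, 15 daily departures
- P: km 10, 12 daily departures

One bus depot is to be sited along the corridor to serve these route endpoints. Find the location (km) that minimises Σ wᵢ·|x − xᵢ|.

For a sum of weighted absolute distances on a line, the optimum is the weighted median (not the mean). Total weight W = 682; half-weight = 341.
Sort by position and accumulate weight:
  km 2 (U, w=100) → cum 100
  km 4 (S, w=15) → cum 115
  km 9 (Q, w=100) → cum 215
  km 10 (P, w=12) → cum 227
  km 20 (R, w=275) → cum 502  ≥ 341 → median here
  km 21 (V, w=100) → cum 602
  km 24 (T, w=80) → cum 682
Optimal location: km 20.

x = 20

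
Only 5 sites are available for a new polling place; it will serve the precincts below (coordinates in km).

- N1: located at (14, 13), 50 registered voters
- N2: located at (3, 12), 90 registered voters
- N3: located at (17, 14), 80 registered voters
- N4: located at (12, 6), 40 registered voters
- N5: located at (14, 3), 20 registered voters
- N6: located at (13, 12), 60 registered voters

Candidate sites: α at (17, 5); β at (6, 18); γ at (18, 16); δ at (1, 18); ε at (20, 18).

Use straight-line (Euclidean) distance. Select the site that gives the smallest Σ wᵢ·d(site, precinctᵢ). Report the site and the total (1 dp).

γ, total 2948.8 km

Total weighted distance at each candidate:
  α (17, 5): total = 3315.7
  β (6, 18): total = 3441.6
  γ (18, 16): total = 2948.8
  δ (1, 18): total = 4438.1
  ε (20, 18): total = 3866.2
Minimum is at γ with total 2948.8 km.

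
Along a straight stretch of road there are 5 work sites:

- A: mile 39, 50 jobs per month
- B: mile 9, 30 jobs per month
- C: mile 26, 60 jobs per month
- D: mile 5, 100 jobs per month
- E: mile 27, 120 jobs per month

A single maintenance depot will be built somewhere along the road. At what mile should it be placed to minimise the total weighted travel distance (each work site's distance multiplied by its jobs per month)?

x = 26

For a sum of weighted absolute distances on a line, the optimum is the weighted median (not the mean). Total weight W = 360; half-weight = 180.
Sort by position and accumulate weight:
  mile 5 (D, w=100) → cum 100
  mile 9 (B, w=30) → cum 130
  mile 26 (C, w=60) → cum 190  ≥ 180 → median here
  mile 27 (E, w=120) → cum 310
  mile 39 (A, w=50) → cum 360
Optimal location: mile 26.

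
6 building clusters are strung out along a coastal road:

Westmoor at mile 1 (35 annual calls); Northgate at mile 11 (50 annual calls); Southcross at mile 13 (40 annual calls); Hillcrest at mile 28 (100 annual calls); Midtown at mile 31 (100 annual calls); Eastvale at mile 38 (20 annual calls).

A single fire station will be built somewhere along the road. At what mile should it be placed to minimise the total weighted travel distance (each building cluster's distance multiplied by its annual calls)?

x = 28

For a sum of weighted absolute distances on a line, the optimum is the weighted median (not the mean). Total weight W = 345; half-weight = 172.5.
Sort by position and accumulate weight:
  mile 1 (Westmoor, w=35) → cum 35
  mile 11 (Northgate, w=50) → cum 85
  mile 13 (Southcross, w=40) → cum 125
  mile 28 (Hillcrest, w=100) → cum 225  ≥ 172.5 → median here
  mile 31 (Midtown, w=100) → cum 325
  mile 38 (Eastvale, w=20) → cum 345
Optimal location: mile 28.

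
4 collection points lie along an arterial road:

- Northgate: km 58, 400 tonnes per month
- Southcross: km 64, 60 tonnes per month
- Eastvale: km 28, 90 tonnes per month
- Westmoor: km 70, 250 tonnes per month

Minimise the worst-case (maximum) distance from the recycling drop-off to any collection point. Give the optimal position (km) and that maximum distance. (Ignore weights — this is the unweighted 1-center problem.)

The 1-center on a line is the midpoint of the two extreme points: leftmost at 28, rightmost at 70.
Optimal location = (28 + 70)/2 = 49; maximum distance = (70 − 28)/2 = 21.

location 49, max distance 21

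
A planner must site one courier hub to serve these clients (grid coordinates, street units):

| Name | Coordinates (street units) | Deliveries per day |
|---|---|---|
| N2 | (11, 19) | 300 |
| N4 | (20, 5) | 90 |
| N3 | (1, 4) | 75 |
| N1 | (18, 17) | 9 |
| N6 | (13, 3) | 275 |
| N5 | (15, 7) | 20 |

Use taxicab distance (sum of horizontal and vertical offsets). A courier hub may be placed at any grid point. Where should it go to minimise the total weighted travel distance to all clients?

Manhattan distance separates: Σwᵢ(|x−xᵢ|+|y−yᵢ|) = Σwᵢ|x−xᵢ| + Σwᵢ|y−yᵢ|, so x and y are optimised independently as 1-D weighted medians.
Total weight W = 769; half = 384.5.
x-coordinate, sorted with cumulative weight:
  x=1 (N3, w=75) cum 75
  x=11 (N2, w=300) cum 375
  x=13 (N6, w=275) cum 650  ← median
  x=15 (N5, w=20) cum 670
  x=18 (N1, w=9) cum 679
  x=20 (N4, w=90) cum 769
⇒ x* = 13
y-coordinate, sorted with cumulative weight:
  y=3 (N6, w=275) cum 275
  y=4 (N3, w=75) cum 350
  y=5 (N4, w=90) cum 440  ← median
  y=7 (N5, w=20) cum 460
  y=17 (N1, w=9) cum 469
  y=19 (N2, w=300) cum 769
⇒ y* = 5

(13, 5)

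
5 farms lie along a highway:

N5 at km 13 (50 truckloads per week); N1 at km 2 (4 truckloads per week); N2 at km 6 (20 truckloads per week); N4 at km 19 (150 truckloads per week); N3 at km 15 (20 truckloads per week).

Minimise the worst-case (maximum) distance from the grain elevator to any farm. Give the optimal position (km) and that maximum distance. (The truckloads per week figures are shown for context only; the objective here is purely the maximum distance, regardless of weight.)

The 1-center on a line is the midpoint of the two extreme points: leftmost at 2, rightmost at 19.
Optimal location = (2 + 19)/2 = 10.5; maximum distance = (19 − 2)/2 = 8.5.

location 10.5, max distance 8.5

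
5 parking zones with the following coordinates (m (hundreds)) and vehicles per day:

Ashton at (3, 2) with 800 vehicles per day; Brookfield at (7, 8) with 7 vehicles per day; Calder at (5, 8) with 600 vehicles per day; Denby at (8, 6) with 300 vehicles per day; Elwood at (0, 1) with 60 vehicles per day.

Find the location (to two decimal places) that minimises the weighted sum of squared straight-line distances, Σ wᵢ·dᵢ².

The minimiser of Σwᵢ‖p−pᵢ‖² is the weighted centroid p* = (Σwᵢpᵢ)/(Σwᵢ).
Σwᵢ = 1767.
Σwᵢxᵢ = 800·3 + 7·7 + 600·5 + 300·8 + 60·0 = 7849.
Σwᵢyᵢ = 800·2 + 7·8 + 600·8 + 300·6 + 60·1 = 8316.
x* = 7849/1767 = 4.44, y* = 8316/1767 = 4.71.

(4.44, 4.71)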